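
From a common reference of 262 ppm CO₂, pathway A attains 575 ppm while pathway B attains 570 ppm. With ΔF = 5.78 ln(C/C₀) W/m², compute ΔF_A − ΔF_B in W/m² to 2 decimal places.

ΔF_A = 5.78 ln(575/262) = 5.78 × 0.78603 = 4.5433 W/m².
ΔF_B = 5.78 ln(570/262) = 5.78 × 0.77729 = 4.4927 W/m².
Difference: 4.5433 − 4.4927 = 0.0506 W/m².

ΔF_A − ΔF_B = 0.05 W/m²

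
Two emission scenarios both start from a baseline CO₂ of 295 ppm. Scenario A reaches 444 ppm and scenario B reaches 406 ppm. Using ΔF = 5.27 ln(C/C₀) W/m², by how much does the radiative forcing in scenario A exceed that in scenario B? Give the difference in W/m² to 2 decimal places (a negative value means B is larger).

ΔF_A − ΔF_B = 0.47 W/m²

ΔF_A = 5.27 ln(444/295) = 5.27 × 0.40885 = 2.1546 W/m².
ΔF_B = 5.27 ln(406/295) = 5.27 × 0.31938 = 1.6831 W/m².
Difference: 2.1546 − 1.6831 = 0.4715 W/m².
(Equivalently, ΔF_A − ΔF_B = 5.27 ln(444/406) = 5.27 × 0.08947 = 0.4715 W/m².)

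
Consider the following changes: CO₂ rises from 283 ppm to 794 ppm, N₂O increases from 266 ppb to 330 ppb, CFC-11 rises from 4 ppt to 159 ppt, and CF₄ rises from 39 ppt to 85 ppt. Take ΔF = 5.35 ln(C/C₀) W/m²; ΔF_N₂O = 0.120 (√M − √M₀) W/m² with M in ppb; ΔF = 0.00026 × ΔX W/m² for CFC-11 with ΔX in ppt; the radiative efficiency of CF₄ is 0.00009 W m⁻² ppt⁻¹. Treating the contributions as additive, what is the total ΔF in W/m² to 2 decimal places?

CO₂: 5.35 × ln(794/283) = 5.35 × ln(2.80565) = 5.35 × 1.03164 = 5.5193 W/m².
N₂O: 0.120 × (√330 − √266) = 0.120 × (18.1659 − 16.3095) = 0.120 × 1.8564 = 0.2228 W/m².
CFC-11: ΔF = 0.00026 × (159 − 4) = 0.00026 × 155 = 0.0403 W/m².
CF₄: ΔF = 0.00009 × (85 − 39) = 0.00009 × 46 = 0.0041 W/m².
Total ΔF = 5.5193 + 0.2228 + 0.0403 + 0.0041 = 5.7865 W/m².

ΔF = 5.79 W/m²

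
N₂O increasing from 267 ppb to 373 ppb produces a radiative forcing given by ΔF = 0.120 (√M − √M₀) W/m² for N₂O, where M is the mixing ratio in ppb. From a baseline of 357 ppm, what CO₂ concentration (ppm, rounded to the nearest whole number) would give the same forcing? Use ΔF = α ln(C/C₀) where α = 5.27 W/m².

C ≈ 382 ppm

N₂O forcing: 0.120 × (√373 − √267) = 0.120 × (19.3132 − 16.3401) = 0.120 × 2.9731 = 0.35677 W/m².
Set 5.27 ln(C/357) = 0.35677: ln(C/357) = 0.35677/5.27 = 0.06770, so C = 357 × e^0.06770 = 357 × 1.07004 = 382.00 ppm.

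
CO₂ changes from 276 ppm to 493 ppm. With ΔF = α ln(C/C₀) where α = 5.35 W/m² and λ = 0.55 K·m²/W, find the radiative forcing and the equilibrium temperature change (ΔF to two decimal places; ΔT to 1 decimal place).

CO₂: 5.35 × ln(493/276) = 5.35 × ln(1.78623) = 5.35 × 0.58011 = 3.1036 W/m².
ΔT = λ ΔF = 0.55 × 3.10 = 1.7050 K.

ΔF = 3.10 W/m²; ΔT = 1.7 K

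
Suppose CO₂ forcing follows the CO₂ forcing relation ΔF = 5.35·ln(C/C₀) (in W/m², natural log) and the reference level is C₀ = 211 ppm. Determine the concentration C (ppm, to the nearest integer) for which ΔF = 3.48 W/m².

C ≈ 404 ppm

Set 5.35 ln(C/211) = 3.48, so ln(C/211) = 3.48/5.35 = 0.65047.
Then C/211 = e^0.65047 = 1.91644, giving C = 211 × 1.91644 = 404.37 ppm.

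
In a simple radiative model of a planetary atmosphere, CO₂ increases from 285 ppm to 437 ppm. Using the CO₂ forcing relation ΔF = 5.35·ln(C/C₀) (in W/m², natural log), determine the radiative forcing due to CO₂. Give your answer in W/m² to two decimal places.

ΔF = 2.29 W/m²

CO₂: 5.35 × ln(437/285) = 5.35 × ln(1.53333) = 5.35 × 0.42744 = 2.2868 W/m².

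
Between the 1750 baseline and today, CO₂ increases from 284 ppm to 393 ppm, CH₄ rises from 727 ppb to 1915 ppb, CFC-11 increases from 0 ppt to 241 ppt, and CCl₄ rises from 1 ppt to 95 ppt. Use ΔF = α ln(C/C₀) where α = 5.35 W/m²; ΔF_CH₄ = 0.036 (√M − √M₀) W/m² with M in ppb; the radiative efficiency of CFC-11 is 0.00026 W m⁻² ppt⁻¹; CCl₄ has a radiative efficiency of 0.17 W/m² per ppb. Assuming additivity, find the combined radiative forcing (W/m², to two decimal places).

CO₂: 5.35 × ln(393/284) = 5.35 × ln(1.38380) = 5.35 × 0.32483 = 1.7378 W/m².
CH₄: 0.036 × (√1915 − √727) = 0.036 × (43.7607 − 26.9629) = 0.036 × 16.7978 = 0.6047 W/m².
CFC-11: ΔF = 0.00026 × (241 − 0) = 0.00026 × 241 = 0.0627 W/m².
CCl₄: Δ = 95 − 1 = 94 ppt = 0.094 ppb; ΔF = 0.17 × 0.094 = 0.0160 W/m².
Total ΔF = 1.7378 + 0.6047 + 0.0627 + 0.0160 = 2.4212 W/m².

ΔF = 2.42 W/m²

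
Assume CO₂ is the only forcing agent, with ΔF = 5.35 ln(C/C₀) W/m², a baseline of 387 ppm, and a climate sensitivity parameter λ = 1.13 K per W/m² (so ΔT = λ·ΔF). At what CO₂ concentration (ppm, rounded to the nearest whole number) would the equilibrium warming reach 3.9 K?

Required forcing: ΔF = ΔT/λ = 3.9/1.13 = 3.4513 W/m².
Then ln(C/387) = ΔF/5.35 = 3.4513/5.35 = 0.64510.
So C = 387 × e^0.64510 = 387 × 1.90618 = 737.69 ppm.

C ≈ 738 ppm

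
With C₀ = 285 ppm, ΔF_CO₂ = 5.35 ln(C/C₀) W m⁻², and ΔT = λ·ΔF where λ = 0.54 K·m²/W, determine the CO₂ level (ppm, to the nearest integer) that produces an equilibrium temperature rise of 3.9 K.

C ≈ 1099 ppm

Required forcing: ΔF = ΔT/λ = 3.9/0.54 = 7.2222 W/m².
Then ln(C/285) = ΔF/5.35 = 7.2222/5.35 = 1.34994.
So C = 285 × e^1.34994 = 285 × 3.85719 = 1099.30 ppm.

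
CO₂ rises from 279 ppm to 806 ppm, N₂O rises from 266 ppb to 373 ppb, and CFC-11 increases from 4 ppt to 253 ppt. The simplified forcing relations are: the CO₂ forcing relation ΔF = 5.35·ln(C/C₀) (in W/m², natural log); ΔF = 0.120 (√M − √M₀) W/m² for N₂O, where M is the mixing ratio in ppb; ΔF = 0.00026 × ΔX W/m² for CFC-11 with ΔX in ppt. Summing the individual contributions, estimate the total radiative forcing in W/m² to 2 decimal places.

ΔF = 6.10 W/m²

CO₂: 5.35 × ln(806/279) = 5.35 × ln(2.88889) = 5.35 × 1.06087 = 5.6757 W/m².
N₂O: 0.120 × (√373 − √266) = 0.120 × (19.3132 − 16.3095) = 0.120 × 3.0037 = 0.3604 W/m².
CFC-11: ΔF = 0.00026 × (253 − 4) = 0.00026 × 249 = 0.0647 W/m².
Total ΔF = 5.6757 + 0.3604 + 0.0647 = 6.1008 W/m².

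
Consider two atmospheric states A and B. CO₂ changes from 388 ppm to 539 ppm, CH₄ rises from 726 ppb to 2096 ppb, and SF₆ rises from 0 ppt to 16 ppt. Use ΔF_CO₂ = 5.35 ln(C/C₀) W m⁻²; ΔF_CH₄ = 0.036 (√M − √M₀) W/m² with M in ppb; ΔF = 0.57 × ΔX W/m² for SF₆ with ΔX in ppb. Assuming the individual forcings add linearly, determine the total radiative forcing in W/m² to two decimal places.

CO₂: 5.35 × ln(539/388) = 5.35 × ln(1.38918) = 5.35 × 0.32871 = 1.7586 W/m².
CH₄: 0.036 × (√2096 − √726) = 0.036 × (45.7821 − 26.9444) = 0.036 × 18.8377 = 0.6782 W/m².
SF₆: Δ = 16 − 0 = 16 ppt = 0.016 ppb; ΔF = 0.57 × 0.016 = 0.0091 W/m².
Total ΔF = 1.7586 + 0.6782 + 0.0091 = 2.4459 W/m².

ΔF = 2.45 W/m²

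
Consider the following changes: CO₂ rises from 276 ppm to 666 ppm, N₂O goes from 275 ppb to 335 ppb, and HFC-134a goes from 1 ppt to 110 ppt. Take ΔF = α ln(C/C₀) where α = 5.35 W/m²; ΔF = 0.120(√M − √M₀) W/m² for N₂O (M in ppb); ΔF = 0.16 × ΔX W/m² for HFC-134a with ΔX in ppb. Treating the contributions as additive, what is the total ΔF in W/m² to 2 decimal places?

ΔF = 4.94 W/m²

CO₂: 5.35 × ln(666/276) = 5.35 × ln(2.41304) = 5.35 × 0.88089 = 4.7128 W/m².
N₂O: 0.120 × (√335 − √275) = 0.120 × (18.3030 − 16.5831) = 0.120 × 1.7199 = 0.2064 W/m².
HFC-134a: Δ = 110 − 1 = 109 ppt = 0.109 ppb; ΔF = 0.16 × 0.109 = 0.0174 W/m².
Total ΔF = 4.7128 + 0.2064 + 0.0174 = 4.9366 W/m².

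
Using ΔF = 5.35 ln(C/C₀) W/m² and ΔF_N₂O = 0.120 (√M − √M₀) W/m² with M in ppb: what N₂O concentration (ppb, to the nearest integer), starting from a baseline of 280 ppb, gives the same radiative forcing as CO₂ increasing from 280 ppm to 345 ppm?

M ≈ 678 ppb

CO₂ forcing: 5.35 × ln(345/280) = 5.35 × 0.208755 = 1.11684 W/m².
Set 0.120(√M − √280) = 1.11684: √M = 1.11684/0.120 + √280 = 9.3070 + 16.7332 = 26.0402.
M = (26.0402)² = 678.09 ppb.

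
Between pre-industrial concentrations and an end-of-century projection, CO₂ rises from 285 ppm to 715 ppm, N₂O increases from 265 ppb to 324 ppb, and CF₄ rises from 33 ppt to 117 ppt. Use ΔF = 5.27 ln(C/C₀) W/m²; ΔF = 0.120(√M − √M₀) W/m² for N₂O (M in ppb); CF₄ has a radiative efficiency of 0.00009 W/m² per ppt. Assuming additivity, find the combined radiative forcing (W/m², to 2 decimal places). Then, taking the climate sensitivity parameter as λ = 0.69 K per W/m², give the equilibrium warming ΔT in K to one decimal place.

CO₂: 5.27 × ln(715/285) = 5.27 × ln(2.50877) = 5.27 × 0.91979 = 4.8473 W/m².
N₂O: 0.120 × (√324 − √265) = 0.120 × (18.0000 − 16.2788) = 0.120 × 1.7212 = 0.2065 W/m².
CF₄: ΔF = 0.00009 × (117 − 33) = 0.00009 × 84 = 0.0076 W/m².
Total ΔF = 4.8473 + 0.2065 + 0.0076 = 5.0614 W/m².
ΔT = λ ΔF = 0.69 × 5.06 = 3.4914 K.

ΔF = 5.06 W/m²; ΔT = 3.5 K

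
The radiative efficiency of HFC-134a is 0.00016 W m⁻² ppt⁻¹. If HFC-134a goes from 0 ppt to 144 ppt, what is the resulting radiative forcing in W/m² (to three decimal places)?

ΔF = 0.023 W/m²

HFC-134a: ΔF = 0.00016 × (144 − 0) = 0.00016 × 144 = 0.0230 W/m².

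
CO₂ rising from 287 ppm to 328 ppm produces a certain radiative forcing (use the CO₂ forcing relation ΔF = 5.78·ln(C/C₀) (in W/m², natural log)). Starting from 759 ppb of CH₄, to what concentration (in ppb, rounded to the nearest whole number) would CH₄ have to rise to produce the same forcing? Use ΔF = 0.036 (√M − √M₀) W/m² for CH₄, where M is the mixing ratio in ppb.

CO₂ forcing: 5.78 × ln(328/287) = 5.78 × 0.133531 = 0.77181 W/m².
Set 0.036(√M − √759) = 0.77181: √M = 0.77181/0.036 + √759 = 21.4392 + 27.5500 = 48.9892.
M = (48.9892)² = 2399.94 ppb.

M ≈ 2400 ppb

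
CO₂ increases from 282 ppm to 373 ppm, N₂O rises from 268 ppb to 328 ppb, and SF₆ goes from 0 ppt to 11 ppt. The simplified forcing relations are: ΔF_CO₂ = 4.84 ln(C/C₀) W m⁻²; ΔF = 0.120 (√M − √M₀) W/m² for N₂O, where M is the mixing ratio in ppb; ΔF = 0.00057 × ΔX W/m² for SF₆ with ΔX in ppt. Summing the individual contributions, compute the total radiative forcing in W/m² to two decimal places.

ΔF = 1.57 W/m²

CO₂: 4.84 × ln(373/282) = 4.84 × ln(1.32270) = 4.84 × 0.27968 = 1.3537 W/m².
N₂O: 0.120 × (√328 − √268) = 0.120 × (18.1108 − 16.3707) = 0.120 × 1.7401 = 0.2088 W/m².
SF₆: ΔF = 0.00057 × (11 − 0) = 0.00057 × 11 = 0.0063 W/m².
Total ΔF = 1.3537 + 0.2088 + 0.0063 = 1.5688 W/m².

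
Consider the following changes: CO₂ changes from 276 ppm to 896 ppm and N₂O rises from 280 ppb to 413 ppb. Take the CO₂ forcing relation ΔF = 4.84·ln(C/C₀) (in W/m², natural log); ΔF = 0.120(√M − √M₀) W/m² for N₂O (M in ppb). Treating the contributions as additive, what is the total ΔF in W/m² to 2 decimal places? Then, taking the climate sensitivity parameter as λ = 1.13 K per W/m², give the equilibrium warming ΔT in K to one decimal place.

ΔF = 6.13 W/m²; ΔT = 6.9 K

CO₂: 4.84 × ln(896/276) = 4.84 × ln(3.24638) = 4.84 × 1.17754 = 5.6993 W/m².
N₂O: 0.120 × (√413 − √280) = 0.120 × (20.3224 − 16.7332) = 0.120 × 3.5892 = 0.4307 W/m².
Total ΔF = 5.6993 + 0.4307 = 6.1300 W/m².
ΔT = λ ΔF = 1.13 × 6.13 = 6.9269 K.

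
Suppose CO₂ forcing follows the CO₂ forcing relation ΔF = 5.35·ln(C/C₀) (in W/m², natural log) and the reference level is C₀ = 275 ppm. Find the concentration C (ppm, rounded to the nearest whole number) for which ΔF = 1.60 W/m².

C ≈ 371 ppm

Set 5.35 ln(C/275) = 1.60, so ln(C/275) = 1.60/5.35 = 0.29907.
Then C/275 = e^0.29907 = 1.34860, giving C = 275 × 1.34860 = 370.87 ppm.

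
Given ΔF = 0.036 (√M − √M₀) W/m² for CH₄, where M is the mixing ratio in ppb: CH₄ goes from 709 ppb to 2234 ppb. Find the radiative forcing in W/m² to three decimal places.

CH₄: 0.036 × (√2234 − √709) = 0.036 × (47.2652 − 26.6271) = 0.036 × 20.6381 = 0.7430 W/m².

ΔF = 0.743 W/m²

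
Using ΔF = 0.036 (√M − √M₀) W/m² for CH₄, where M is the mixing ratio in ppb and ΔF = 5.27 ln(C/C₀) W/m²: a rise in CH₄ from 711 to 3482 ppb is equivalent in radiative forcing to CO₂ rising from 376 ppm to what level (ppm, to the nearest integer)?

C ≈ 469 ppm

CH₄ forcing: 0.036 × (√3482 − √711) = 0.036 × (59.0085 − 26.6646) = 0.036 × 32.3439 = 1.16438 W/m².
Set 5.27 ln(C/376) = 1.16438: ln(C/376) = 1.16438/5.27 = 0.22094, so C = 376 × e^0.22094 = 376 × 1.24725 = 468.97 ppm.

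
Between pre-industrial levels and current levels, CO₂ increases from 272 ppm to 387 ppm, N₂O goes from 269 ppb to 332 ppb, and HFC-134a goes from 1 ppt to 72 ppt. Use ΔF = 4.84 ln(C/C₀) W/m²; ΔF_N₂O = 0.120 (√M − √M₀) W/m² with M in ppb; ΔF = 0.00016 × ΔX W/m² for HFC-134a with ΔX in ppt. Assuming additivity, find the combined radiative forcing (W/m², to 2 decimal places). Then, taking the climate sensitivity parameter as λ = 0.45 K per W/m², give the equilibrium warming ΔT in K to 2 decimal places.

ΔF = 1.94 W/m²; ΔT = 0.87 K

CO₂: 4.84 × ln(387/272) = 4.84 × ln(1.42279) = 4.84 × 0.35262 = 1.7067 W/m².
N₂O: 0.120 × (√332 − √269) = 0.120 × (18.2209 − 16.4012) = 0.120 × 1.8197 = 0.2184 W/m².
HFC-134a: ΔF = 0.00016 × (72 − 1) = 0.00016 × 71 = 0.0114 W/m².
Total ΔF = 1.7067 + 0.2184 + 0.0114 = 1.9365 W/m².
ΔT = λ ΔF = 0.45 × 1.94 = 0.8730 K.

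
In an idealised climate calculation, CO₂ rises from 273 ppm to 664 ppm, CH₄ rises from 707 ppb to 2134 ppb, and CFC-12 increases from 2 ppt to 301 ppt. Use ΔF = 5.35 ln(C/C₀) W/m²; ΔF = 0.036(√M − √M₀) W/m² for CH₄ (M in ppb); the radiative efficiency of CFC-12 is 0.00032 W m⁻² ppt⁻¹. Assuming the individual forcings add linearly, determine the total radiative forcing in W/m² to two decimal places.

ΔF = 5.56 W/m²

CO₂: 5.35 × ln(664/273) = 5.35 × ln(2.43223) = 5.35 × 0.88881 = 4.7551 W/m².
CH₄: 0.036 × (√2134 − √707) = 0.036 × (46.1952 − 26.5895) = 0.036 × 19.6057 = 0.7058 W/m².
CFC-12: ΔF = 0.00032 × (301 − 2) = 0.00032 × 299 = 0.0957 W/m².
Total ΔF = 4.7551 + 0.7058 + 0.0957 = 5.5566 W/m².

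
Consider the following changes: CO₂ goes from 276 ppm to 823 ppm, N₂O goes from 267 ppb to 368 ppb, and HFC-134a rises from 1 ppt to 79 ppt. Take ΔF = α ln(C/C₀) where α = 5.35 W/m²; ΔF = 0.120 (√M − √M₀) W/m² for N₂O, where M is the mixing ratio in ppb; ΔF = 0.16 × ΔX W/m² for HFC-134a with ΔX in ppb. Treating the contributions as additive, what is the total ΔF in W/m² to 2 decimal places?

ΔF = 6.20 W/m²

CO₂: 5.35 × ln(823/276) = 5.35 × ln(2.98188) = 5.35 × 1.09255 = 5.8451 W/m².
N₂O: 0.120 × (√368 − √267) = 0.120 × (19.1833 − 16.3401) = 0.120 × 2.8432 = 0.3412 W/m².
HFC-134a: Δ = 79 − 1 = 78 ppt = 0.078 ppb; ΔF = 0.16 × 0.078 = 0.0125 W/m².
Total ΔF = 5.8451 + 0.3412 + 0.0125 = 6.1988 W/m².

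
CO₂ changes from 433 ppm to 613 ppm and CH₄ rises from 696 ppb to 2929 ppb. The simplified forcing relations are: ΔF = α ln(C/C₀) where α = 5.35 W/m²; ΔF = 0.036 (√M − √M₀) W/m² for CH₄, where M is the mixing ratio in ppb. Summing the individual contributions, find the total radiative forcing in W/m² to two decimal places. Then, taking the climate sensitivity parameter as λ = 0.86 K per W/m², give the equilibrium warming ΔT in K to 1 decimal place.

ΔF = 2.86 W/m²; ΔT = 2.5 K

CO₂: 5.35 × ln(613/433) = 5.35 × ln(1.41570) = 5.35 × 0.34762 = 1.8598 W/m².
CH₄: 0.036 × (√2929 − √696) = 0.036 × (54.1202 − 26.3818) = 0.036 × 27.7384 = 0.9986 W/m².
Total ΔF = 1.8598 + 0.9986 = 2.8584 W/m².
ΔT = λ ΔF = 0.86 × 2.86 = 2.4596 K.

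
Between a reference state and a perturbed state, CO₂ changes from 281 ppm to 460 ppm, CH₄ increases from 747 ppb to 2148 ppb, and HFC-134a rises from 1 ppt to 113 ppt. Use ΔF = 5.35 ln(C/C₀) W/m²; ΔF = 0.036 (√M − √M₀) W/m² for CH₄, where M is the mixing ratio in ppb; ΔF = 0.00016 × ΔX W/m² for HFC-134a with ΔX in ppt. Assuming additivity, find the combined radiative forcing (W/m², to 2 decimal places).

ΔF = 3.34 W/m²

CO₂: 5.35 × ln(460/281) = 5.35 × ln(1.63701) = 5.35 × 0.49287 = 2.6369 W/m².
CH₄: 0.036 × (√2148 − √747) = 0.036 × (46.3465 − 27.3313) = 0.036 × 19.0152 = 0.6845 W/m².
HFC-134a: ΔF = 0.00016 × (113 − 1) = 0.00016 × 112 = 0.0179 W/m².
Total ΔF = 2.6369 + 0.6845 + 0.0179 = 3.3393 W/m².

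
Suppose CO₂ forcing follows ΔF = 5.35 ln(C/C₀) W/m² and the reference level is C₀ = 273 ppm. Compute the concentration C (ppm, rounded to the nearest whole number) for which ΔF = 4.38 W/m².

C ≈ 619 ppm

Set 5.35 ln(C/273) = 4.38, so ln(C/273) = 4.38/5.35 = 0.81869.
Then C/273 = e^0.81869 = 2.26753, giving C = 273 × 2.26753 = 619.04 ppm.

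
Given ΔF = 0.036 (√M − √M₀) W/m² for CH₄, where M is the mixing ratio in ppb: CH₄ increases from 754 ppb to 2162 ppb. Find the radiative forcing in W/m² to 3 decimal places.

CH₄: 0.036 × (√2162 − √754) = 0.036 × (46.4973 − 27.4591) = 0.036 × 19.0382 = 0.6854 W/m².

ΔF = 0.685 W/m²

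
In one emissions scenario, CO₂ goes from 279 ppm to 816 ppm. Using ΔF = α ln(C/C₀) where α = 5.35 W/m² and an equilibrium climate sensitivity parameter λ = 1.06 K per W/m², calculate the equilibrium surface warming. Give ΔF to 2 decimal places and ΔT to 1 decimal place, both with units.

CO₂: 5.35 × ln(816/279) = 5.35 × ln(2.92473) = 5.35 × 1.07320 = 5.7416 W/m².
ΔT = λ ΔF = 1.06 × 5.74 = 6.0844 K.

ΔF = 5.74 W/m²; ΔT = 6.1 K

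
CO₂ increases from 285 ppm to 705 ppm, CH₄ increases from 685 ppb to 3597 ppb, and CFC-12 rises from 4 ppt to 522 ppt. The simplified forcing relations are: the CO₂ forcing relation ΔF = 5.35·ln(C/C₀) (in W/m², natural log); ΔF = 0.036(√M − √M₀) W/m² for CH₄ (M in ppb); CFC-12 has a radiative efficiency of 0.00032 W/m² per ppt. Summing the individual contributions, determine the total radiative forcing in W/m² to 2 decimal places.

CO₂: 5.35 × ln(705/285) = 5.35 × ln(2.47368) = 5.35 × 0.90571 = 4.8455 W/m².
CH₄: 0.036 × (√3597 − √685) = 0.036 × (59.9750 − 26.1725) = 0.036 × 33.8025 = 1.2169 W/m².
CFC-12: ΔF = 0.00032 × (522 − 4) = 0.00032 × 518 = 0.1658 W/m².
Total ΔF = 4.8455 + 1.2169 + 0.1658 = 6.2282 W/m².

ΔF = 6.23 W/m²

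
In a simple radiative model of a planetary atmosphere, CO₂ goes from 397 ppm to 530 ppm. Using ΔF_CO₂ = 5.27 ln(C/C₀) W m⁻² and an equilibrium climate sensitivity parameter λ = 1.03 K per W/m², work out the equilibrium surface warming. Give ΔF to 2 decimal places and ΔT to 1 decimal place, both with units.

CO₂: 5.27 × ln(530/397) = 5.27 × ln(1.33501) = 5.27 × 0.28894 = 1.5227 W/m².
ΔT = λ ΔF = 1.03 × 1.52 = 1.5656 K.

ΔF = 1.52 W/m²; ΔT = 1.6 K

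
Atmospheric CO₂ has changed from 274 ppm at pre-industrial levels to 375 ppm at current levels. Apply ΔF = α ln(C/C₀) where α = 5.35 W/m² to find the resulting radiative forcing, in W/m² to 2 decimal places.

ΔF = 1.68 W/m²

CO₂: 5.35 × ln(375/274) = 5.35 × ln(1.36861) = 5.35 × 0.31380 = 1.6788 W/m².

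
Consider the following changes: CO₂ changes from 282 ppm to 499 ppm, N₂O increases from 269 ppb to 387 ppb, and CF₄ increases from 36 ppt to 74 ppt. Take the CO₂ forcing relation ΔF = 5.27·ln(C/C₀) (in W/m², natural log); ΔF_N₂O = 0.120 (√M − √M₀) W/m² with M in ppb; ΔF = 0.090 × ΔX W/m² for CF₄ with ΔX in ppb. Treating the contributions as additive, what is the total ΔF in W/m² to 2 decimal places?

CO₂: 5.27 × ln(499/282) = 5.27 × ln(1.76950) = 5.27 × 0.57070 = 3.0076 W/m².
N₂O: 0.120 × (√387 − √269) = 0.120 × (19.6723 − 16.4012) = 0.120 × 3.2711 = 0.3925 W/m².
CF₄: Δ = 74 − 36 = 38 ppt = 0.038 ppb; ΔF = 0.090 × 0.038 = 0.0034 W/m².
Total ΔF = 3.0076 + 0.3925 + 0.0034 = 3.4035 W/m².

ΔF = 3.40 W/m²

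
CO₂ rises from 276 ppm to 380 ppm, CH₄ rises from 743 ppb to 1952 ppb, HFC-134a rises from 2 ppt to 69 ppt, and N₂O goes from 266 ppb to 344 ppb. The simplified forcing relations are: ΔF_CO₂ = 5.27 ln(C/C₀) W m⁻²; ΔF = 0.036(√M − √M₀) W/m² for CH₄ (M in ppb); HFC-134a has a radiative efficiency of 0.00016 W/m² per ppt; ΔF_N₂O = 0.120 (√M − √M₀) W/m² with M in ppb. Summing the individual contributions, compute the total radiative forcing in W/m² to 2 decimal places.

ΔF = 2.57 W/m²

CO₂: 5.27 × ln(380/276) = 5.27 × ln(1.37681) = 5.27 × 0.31977 = 1.6852 W/m².
CH₄: 0.036 × (√1952 − √743) = 0.036 × (44.1814 − 27.2580) = 0.036 × 16.9234 = 0.6092 W/m².
HFC-134a: ΔF = 0.00016 × (69 − 2) = 0.00016 × 67 = 0.0107 W/m².
N₂O: 0.120 × (√344 − √266) = 0.120 × (18.5472 − 16.3095) = 0.120 × 2.2377 = 0.2685 W/m².
Total ΔF = 1.6852 + 0.6092 + 0.0107 + 0.2685 = 2.5736 W/m².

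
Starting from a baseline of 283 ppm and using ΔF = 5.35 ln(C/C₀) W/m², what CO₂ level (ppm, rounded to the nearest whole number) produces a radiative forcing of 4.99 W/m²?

C ≈ 719 ppm

Set 5.35 ln(C/283) = 4.99, so ln(C/283) = 4.99/5.35 = 0.93271.
Then C/283 = e^0.93271 = 2.54139, giving C = 283 × 2.54139 = 719.21 ppm.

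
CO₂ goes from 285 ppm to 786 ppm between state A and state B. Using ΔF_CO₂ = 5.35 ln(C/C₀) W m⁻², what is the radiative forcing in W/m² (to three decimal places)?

CO₂ absorption bands are partially saturated, so forcing scales with the logarithm of the concentration ratio.
CO₂: 5.35 × ln(786/285) = 5.35 × ln(2.75789) = 5.35 × 1.01447 = 5.4274 W/m².

ΔF = 5.427 W/m²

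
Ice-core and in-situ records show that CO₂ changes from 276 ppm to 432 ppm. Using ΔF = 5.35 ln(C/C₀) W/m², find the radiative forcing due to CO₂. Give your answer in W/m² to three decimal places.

CO₂: 5.35 × ln(432/276) = 5.35 × ln(1.56522) = 5.35 × 0.44803 = 2.3970 W/m².

ΔF = 2.397 W/m²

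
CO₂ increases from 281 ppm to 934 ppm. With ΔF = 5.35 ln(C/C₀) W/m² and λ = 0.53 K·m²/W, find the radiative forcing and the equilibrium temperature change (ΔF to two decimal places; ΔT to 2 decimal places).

CO₂: 5.35 × ln(934/281) = 5.35 × ln(3.32384) = 5.35 × 1.20112 = 6.4260 W/m².
ΔT = λ ΔF = 0.53 × 6.43 = 3.4079 K.

ΔF = 6.43 W/m²; ΔT = 3.41 K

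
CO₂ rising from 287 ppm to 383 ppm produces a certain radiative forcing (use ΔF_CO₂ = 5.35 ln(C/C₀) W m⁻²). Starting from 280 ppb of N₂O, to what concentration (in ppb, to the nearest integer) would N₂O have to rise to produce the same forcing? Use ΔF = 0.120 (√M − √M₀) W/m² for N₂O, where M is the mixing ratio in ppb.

M ≈ 876 ppb

CO₂ forcing: 5.35 × ln(383/287) = 5.35 × 0.288553 = 1.54376 W/m².
Set 0.120(√M − √280) = 1.54376: √M = 1.54376/0.120 + √280 = 12.8647 + 16.7332 = 29.5979.
M = (29.5979)² = 876.04 ppb.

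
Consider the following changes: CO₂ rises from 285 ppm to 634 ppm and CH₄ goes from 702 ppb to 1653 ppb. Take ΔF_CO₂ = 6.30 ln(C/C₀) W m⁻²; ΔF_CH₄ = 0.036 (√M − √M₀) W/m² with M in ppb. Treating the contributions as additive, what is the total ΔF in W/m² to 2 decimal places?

CO₂: 6.30 × ln(634/285) = 6.30 × ln(2.22456) = 6.30 × 0.79956 = 5.0372 W/m².
CH₄: 0.036 × (√1653 − √702) = 0.036 × (40.6571 − 26.4953) = 0.036 × 14.1618 = 0.5098 W/m².
Total ΔF = 5.0372 + 0.5098 = 5.5470 W/m².

ΔF = 5.55 W/m²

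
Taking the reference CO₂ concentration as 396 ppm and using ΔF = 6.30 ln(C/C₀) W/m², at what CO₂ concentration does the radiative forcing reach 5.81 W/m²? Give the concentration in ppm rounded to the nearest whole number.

Set 6.30 ln(C/396) = 5.81, so ln(C/396) = 5.81/6.30 = 0.92222.
Then C/396 = e^0.92222 = 2.51487, giving C = 396 × 2.51487 = 995.89 ppm.

C ≈ 996 ppm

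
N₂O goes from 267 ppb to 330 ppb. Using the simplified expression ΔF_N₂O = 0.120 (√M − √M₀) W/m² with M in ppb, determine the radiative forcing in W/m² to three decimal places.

N₂O: 0.120 × (√330 − √267) = 0.120 × (18.1659 − 16.3401) = 0.120 × 1.8258 = 0.2191 W/m².

ΔF = 0.219 W/m²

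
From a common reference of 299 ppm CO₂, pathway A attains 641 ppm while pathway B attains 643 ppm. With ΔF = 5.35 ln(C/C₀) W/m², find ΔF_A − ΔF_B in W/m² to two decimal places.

ΔF_A − ΔF_B = -0.02 W/m²

ΔF_A = 5.35 ln(641/299) = 5.35 × 0.76259 = 4.0799 W/m².
ΔF_B = 5.35 ln(643/299) = 5.35 × 0.76570 = 4.0965 W/m².
Difference: 4.0799 − 4.0965 = -0.0166 W/m².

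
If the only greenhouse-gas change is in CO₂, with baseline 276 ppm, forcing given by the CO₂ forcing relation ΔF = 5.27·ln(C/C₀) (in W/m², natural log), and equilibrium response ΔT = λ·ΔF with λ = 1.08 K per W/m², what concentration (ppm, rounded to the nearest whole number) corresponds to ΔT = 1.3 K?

Required forcing: ΔF = ΔT/λ = 1.3/1.08 = 1.2037 W/m².
Then ln(C/276) = ΔF/5.27 = 1.2037/5.27 = 0.22841.
So C = 276 × e^0.22841 = 276 × 1.25660 = 346.82 ppm.

C ≈ 347 ppm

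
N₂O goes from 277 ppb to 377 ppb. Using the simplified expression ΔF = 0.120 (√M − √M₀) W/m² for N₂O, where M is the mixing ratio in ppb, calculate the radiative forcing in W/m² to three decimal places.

N₂O: 0.120 × (√377 − √277) = 0.120 × (19.4165 − 16.6433) = 0.120 × 2.7732 = 0.3328 W/m².

ΔF = 0.333 W/m²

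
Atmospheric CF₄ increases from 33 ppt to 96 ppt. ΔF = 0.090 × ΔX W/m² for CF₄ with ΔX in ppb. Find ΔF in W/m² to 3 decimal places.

ΔF = 0.006 W/m²

CF₄: Δ = 96 − 33 = 63 ppt = 0.063 ppb; ΔF = 0.090 × 0.063 = 0.0057 W/m².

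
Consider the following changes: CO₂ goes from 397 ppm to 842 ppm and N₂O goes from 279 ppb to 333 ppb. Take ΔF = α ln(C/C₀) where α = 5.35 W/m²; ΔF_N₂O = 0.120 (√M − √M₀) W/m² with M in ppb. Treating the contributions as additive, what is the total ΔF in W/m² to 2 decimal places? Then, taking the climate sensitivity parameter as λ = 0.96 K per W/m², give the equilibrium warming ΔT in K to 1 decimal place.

CO₂: 5.35 × ln(842/397) = 5.35 × ln(2.12091) = 5.35 × 0.75185 = 4.0224 W/m².
N₂O: 0.120 × (√333 − √279) = 0.120 × (18.2483 − 16.7033) = 0.120 × 1.5450 = 0.1854 W/m².
Total ΔF = 4.0224 + 0.1854 = 4.2078 W/m².
ΔT = λ ΔF = 0.96 × 4.21 = 4.0416 K.

ΔF = 4.21 W/m²; ΔT = 4.0 K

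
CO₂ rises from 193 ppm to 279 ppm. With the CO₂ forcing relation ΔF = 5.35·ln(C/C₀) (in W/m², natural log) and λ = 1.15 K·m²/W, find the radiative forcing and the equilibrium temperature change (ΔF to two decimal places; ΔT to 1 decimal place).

ΔF = 1.97 W/m²; ΔT = 2.3 K

CO₂: 5.35 × ln(279/193) = 5.35 × ln(1.44560) = 5.35 × 0.36852 = 1.9716 W/m².
ΔT = λ ΔF = 1.15 × 1.97 = 2.2655 K.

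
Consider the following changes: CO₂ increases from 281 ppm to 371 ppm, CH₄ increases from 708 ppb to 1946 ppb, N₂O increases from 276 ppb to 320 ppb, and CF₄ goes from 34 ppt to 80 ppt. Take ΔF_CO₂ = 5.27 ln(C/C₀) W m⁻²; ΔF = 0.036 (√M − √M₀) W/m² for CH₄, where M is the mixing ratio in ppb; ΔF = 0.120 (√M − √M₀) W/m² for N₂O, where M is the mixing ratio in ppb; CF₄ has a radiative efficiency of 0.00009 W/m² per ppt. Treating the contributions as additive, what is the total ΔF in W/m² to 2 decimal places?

CO₂: 5.27 × ln(371/281) = 5.27 × ln(1.32028) = 5.27 × 0.27784 = 1.4642 W/m².
CH₄: 0.036 × (√1946 − √708) = 0.036 × (44.1135 − 26.6083) = 0.036 × 17.5052 = 0.6302 W/m².
N₂O: 0.120 × (√320 − √276) = 0.120 × (17.8885 − 16.6132) = 0.120 × 1.2753 = 0.1530 W/m².
CF₄: ΔF = 0.00009 × (80 − 34) = 0.00009 × 46 = 0.0041 W/m².
Total ΔF = 1.4642 + 0.6302 + 0.1530 + 0.0041 = 2.2515 W/m².

ΔF = 2.25 W/m²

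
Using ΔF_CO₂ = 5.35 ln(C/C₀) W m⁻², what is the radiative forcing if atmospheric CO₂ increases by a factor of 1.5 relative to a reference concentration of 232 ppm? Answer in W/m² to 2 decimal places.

ΔF = 5.35 × ln(1.5) = 5.35 × 0.40547 = 2.1693 W/m².

ΔF = 2.17 W/m²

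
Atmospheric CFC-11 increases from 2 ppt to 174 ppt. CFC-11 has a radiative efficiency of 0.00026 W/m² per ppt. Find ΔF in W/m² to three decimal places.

CFC-11: ΔF = 0.00026 × (174 − 2) = 0.00026 × 172 = 0.0447 W/m².

ΔF = 0.045 W/m²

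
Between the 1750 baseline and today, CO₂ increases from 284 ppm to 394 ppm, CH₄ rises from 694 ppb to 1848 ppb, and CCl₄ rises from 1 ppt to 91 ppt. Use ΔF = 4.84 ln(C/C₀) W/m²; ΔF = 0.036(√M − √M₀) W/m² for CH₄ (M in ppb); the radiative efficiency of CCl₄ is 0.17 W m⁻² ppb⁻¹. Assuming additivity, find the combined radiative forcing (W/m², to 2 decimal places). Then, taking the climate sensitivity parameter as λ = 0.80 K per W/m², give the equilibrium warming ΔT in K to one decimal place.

ΔF = 2.20 W/m²; ΔT = 1.8 K

CO₂: 4.84 × ln(394/284) = 4.84 × ln(1.38732) = 4.84 × 0.32737 = 1.5845 W/m².
CH₄: 0.036 × (√1848 − √694) = 0.036 × (42.9884 − 26.3439) = 0.036 × 16.6445 = 0.5992 W/m².
CCl₄: Δ = 91 − 1 = 90 ppt = 0.090 ppb; ΔF = 0.17 × 0.090 = 0.0153 W/m².
Total ΔF = 1.5845 + 0.5992 + 0.0153 = 2.1990 W/m².
ΔT = λ ΔF = 0.80 × 2.20 = 1.7600 K.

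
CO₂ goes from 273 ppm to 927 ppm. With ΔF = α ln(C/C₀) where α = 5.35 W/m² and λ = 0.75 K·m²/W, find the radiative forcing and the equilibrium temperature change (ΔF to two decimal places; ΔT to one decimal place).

ΔF = 6.54 W/m²; ΔT = 4.9 K

CO₂: 5.35 × ln(927/273) = 5.35 × ln(3.39560) = 5.35 × 1.22248 = 6.5403 W/m².
ΔT = λ ΔF = 0.75 × 6.54 = 4.9050 K.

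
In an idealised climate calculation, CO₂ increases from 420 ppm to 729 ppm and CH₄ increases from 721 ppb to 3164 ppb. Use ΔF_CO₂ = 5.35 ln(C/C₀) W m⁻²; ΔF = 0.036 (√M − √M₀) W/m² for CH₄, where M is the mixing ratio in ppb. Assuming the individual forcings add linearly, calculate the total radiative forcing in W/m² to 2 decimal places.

ΔF = 4.01 W/m²

CO₂: 5.35 × ln(729/420) = 5.35 × ln(1.73571) = 5.35 × 0.55142 = 2.9501 W/m².
CH₄: 0.036 × (√3164 − √721) = 0.036 × (56.2494 − 26.8514) = 0.036 × 29.3980 = 1.0583 W/m².
Total ΔF = 2.9501 + 1.0583 = 4.0084 W/m².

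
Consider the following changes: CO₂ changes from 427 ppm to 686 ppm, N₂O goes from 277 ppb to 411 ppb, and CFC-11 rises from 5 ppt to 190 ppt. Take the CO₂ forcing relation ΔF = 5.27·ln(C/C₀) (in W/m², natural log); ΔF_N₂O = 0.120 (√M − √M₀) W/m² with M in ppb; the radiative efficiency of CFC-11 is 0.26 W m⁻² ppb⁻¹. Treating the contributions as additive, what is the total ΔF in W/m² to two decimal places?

CO₂: 5.27 × ln(686/427) = 5.27 × ln(1.60656) = 5.27 × 0.47410 = 2.4985 W/m².
N₂O: 0.120 × (√411 − √277) = 0.120 × (20.2731 − 16.6433) = 0.120 × 3.6298 = 0.4356 W/m².
CFC-11: Δ = 190 − 5 = 185 ppt = 0.185 ppb; ΔF = 0.26 × 0.185 = 0.0481 W/m².
Total ΔF = 2.4985 + 0.4356 + 0.0481 = 2.9822 W/m².

ΔF = 2.98 W/m²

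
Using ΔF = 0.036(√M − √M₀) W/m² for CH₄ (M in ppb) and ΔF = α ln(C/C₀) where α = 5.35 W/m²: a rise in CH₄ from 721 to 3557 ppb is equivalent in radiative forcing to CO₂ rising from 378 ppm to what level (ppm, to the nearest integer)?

C ≈ 471 ppm

CH₄ forcing: 0.036 × (√3557 − √721) = 0.036 × (59.6406 − 26.8514) = 0.036 × 32.7892 = 1.18041 W/m².
Set 5.35 ln(C/378) = 1.18041: ln(C/378) = 1.18041/5.35 = 0.22064, so C = 378 × e^0.22064 = 378 × 1.24687 = 471.32 ppm.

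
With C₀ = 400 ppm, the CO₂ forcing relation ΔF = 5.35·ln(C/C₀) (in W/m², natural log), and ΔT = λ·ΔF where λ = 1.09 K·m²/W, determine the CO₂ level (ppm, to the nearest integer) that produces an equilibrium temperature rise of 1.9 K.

C ≈ 554 ppm

Required forcing: ΔF = ΔT/λ = 1.9/1.09 = 1.7431 W/m².
Then ln(C/400) = ΔF/5.35 = 1.7431/5.35 = 0.32581.
So C = 400 × e^0.32581 = 400 × 1.38515 = 554.06 ppm.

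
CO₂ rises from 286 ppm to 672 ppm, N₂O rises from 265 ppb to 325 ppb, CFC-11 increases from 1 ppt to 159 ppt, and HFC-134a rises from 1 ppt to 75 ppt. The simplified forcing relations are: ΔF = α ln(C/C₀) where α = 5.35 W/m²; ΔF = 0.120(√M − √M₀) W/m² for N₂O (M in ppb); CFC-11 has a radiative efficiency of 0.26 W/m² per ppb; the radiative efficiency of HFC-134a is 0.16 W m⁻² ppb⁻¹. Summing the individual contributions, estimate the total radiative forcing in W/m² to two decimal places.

ΔF = 4.83 W/m²

CO₂: 5.35 × ln(672/286) = 5.35 × ln(2.34965) = 5.35 × 0.85427 = 4.5703 W/m².
N₂O: 0.120 × (√325 − √265) = 0.120 × (18.0278 − 16.2788) = 0.120 × 1.7490 = 0.2099 W/m².
CFC-11: Δ = 159 − 1 = 158 ppt = 0.158 ppb; ΔF = 0.26 × 0.158 = 0.0411 W/m².
HFC-134a: Δ = 75 − 1 = 74 ppt = 0.074 ppb; ΔF = 0.16 × 0.074 = 0.0118 W/m².
Total ΔF = 4.5703 + 0.2099 + 0.0411 + 0.0118 = 4.8331 W/m².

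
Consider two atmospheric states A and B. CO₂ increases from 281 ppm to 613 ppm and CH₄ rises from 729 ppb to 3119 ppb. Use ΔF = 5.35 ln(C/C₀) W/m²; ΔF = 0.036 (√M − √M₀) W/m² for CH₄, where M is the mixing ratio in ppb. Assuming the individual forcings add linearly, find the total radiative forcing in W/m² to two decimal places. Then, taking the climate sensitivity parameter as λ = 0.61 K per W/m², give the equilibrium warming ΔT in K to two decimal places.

ΔF = 5.21 W/m²; ΔT = 3.18 K

CO₂: 5.35 × ln(613/281) = 5.35 × ln(2.18149) = 5.35 × 0.78001 = 4.1731 W/m².
CH₄: 0.036 × (√3119 − √729) = 0.036 × (55.8480 − 27.0000) = 0.036 × 28.8480 = 1.0385 W/m².
Total ΔF = 4.1731 + 1.0385 = 5.2116 W/m².
ΔT = λ ΔF = 0.61 × 5.21 = 3.1781 K.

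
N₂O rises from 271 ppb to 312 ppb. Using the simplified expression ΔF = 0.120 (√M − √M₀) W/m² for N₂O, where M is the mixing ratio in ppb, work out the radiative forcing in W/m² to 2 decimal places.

N₂O: 0.120 × (√312 − √271) = 0.120 × (17.6635 − 16.4621) = 0.120 × 1.2014 = 0.1442 W/m².

ΔF = 0.14 W/m²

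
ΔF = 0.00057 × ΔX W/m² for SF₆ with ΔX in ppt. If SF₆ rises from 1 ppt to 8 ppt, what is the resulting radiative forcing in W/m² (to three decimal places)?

ΔF = 0.004 W/m²

SF₆: ΔF = 0.00057 × (8 − 1) = 0.00057 × 7 = 0.0040 W/m².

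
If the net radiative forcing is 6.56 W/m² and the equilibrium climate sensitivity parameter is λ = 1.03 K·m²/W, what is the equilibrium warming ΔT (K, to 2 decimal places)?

ΔT = 6.76 K

ΔT = λ ΔF = 1.03 × 6.56 = 6.7568 K.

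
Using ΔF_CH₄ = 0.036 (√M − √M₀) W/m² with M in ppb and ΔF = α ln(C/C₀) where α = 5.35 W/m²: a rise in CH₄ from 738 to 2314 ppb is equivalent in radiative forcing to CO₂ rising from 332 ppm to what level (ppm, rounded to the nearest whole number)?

CH₄ forcing: 0.036 × (√2314 − √738) = 0.036 × (48.1041 − 27.1662) = 0.036 × 20.9379 = 0.75376 W/m².
Set 5.35 ln(C/332) = 0.75376: ln(C/332) = 0.75376/5.35 = 0.14089, so C = 332 × e^0.14089 = 332 × 1.15130 = 382.23 ppm.

C ≈ 382 ppm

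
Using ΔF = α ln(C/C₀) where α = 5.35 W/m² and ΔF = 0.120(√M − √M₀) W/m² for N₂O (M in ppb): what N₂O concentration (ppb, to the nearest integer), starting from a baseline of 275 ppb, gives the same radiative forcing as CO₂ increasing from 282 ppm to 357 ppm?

M ≈ 734 ppb

CO₂ forcing: 5.35 × ln(357/282) = 5.35 × 0.235829 = 1.26169 W/m².
Set 0.120(√M − √275) = 1.26169: √M = 1.26169/0.120 + √275 = 10.5141 + 16.5831 = 27.0972.
M = (27.0972)² = 734.26 ppb.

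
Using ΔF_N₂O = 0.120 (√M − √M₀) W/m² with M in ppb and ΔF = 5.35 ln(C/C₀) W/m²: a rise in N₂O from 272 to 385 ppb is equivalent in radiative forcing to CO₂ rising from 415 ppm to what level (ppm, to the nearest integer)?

C ≈ 445 ppm

N₂O forcing: 0.120 × (√385 − √272) = 0.120 × (19.6214 − 16.4924) = 0.120 × 3.1290 = 0.37548 W/m².
Set 5.35 ln(C/415) = 0.37548: ln(C/415) = 0.37548/5.35 = 0.07018, so C = 415 × e^0.07018 = 415 × 1.07270 = 445.17 ppm.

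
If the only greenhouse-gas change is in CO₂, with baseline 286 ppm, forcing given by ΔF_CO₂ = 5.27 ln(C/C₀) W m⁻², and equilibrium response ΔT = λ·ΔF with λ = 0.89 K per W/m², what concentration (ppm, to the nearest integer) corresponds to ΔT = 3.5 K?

Required forcing: ΔF = ΔT/λ = 3.5/0.89 = 3.9326 W/m².
Then ln(C/286) = ΔF/5.27 = 3.9326/5.27 = 0.74622.
So C = 286 × e^0.74622 = 286 × 2.10901 = 603.18 ppm.

C ≈ 603 ppm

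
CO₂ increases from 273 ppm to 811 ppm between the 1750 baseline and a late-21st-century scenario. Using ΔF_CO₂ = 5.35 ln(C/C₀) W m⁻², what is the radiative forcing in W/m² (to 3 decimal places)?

CO₂: 5.35 × ln(811/273) = 5.35 × ln(2.97070) = 5.35 × 1.08880 = 5.8251 W/m².

ΔF = 5.825 W/m²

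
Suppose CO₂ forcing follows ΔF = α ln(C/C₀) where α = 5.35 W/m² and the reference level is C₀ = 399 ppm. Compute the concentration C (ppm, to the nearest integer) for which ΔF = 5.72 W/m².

Set 5.35 ln(C/399) = 5.72, so ln(C/399) = 5.72/5.35 = 1.06916.
Then C/399 = e^1.06916 = 2.91293, giving C = 399 × 2.91293 = 1162.26 ppm.

C ≈ 1162 ppm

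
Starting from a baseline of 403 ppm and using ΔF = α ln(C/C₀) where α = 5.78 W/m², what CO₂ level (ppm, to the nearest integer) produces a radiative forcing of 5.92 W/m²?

C ≈ 1122 ppm

Set 5.78 ln(C/403) = 5.92, so ln(C/403) = 5.92/5.78 = 1.02422.
Then C/403 = e^1.02422 = 2.78492, giving C = 403 × 2.78492 = 1122.32 ppm.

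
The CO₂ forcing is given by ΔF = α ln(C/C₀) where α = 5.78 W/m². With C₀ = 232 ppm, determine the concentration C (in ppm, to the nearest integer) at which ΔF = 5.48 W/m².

C ≈ 599 ppm

Set 5.78 ln(C/232) = 5.48, so ln(C/232) = 5.48/5.78 = 0.94810.
Then C/232 = e^0.94810 = 2.58080, giving C = 232 × 2.58080 = 598.75 ppm.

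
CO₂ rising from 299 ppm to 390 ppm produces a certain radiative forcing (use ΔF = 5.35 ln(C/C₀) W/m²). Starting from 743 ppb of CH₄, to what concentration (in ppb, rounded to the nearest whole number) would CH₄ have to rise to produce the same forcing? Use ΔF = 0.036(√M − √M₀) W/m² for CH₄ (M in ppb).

CO₂ forcing: 5.35 × ln(390/299) = 5.35 × 0.265703 = 1.42151 W/m².
Set 0.036(√M − √743) = 1.42151: √M = 1.42151/0.036 + √743 = 39.4864 + 27.2580 = 66.7444.
M = (66.7444)² = 4454.81 ppb.

M ≈ 4455 ppb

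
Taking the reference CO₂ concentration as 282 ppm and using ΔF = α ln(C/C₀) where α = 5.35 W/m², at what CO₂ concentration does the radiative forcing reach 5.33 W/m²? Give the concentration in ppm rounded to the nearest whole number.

Set 5.35 ln(C/282) = 5.33, so ln(C/282) = 5.33/5.35 = 0.99626.
Then C/282 = e^0.99626 = 2.70813, giving C = 282 × 2.70813 = 763.69 ppm.

C ≈ 764 ppm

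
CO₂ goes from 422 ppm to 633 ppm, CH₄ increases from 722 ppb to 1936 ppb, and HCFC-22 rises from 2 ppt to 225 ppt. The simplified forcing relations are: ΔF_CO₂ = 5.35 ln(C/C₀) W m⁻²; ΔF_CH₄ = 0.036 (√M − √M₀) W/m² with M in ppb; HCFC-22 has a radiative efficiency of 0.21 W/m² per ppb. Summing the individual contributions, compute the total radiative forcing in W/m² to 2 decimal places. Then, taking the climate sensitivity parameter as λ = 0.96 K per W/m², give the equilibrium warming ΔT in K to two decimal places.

ΔF = 2.83 W/m²; ΔT = 2.72 K

CO₂: 5.35 × ln(633/422) = 5.35 × ln(1.50000) = 5.35 × 0.40547 = 2.1693 W/m².
CH₄: 0.036 × (√1936 − √722) = 0.036 × (44.0000 − 26.8701) = 0.036 × 17.1299 = 0.6167 W/m².
HCFC-22: Δ = 225 − 2 = 223 ppt = 0.223 ppb; ΔF = 0.21 × 0.223 = 0.0468 W/m².
Total ΔF = 2.1693 + 0.6167 + 0.0468 = 2.8328 W/m².
ΔT = λ ΔF = 0.96 × 2.83 = 2.7168 K.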